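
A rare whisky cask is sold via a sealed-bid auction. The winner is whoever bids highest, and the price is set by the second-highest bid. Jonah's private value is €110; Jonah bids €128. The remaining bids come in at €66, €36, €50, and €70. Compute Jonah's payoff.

Highest competing bid: €70.
Jonah's bid €128 is the highest overall, so Jonah wins and pays the second-highest bid, €70.
Payoff = value − price = €110 − €70 = €40.

Payoff = €40.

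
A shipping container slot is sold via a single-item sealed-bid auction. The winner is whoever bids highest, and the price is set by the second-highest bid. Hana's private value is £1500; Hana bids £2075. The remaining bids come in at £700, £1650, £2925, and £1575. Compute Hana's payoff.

Highest competing bid: £2925.
Hana's bid £2075 is not the highest, so Hana loses, pays nothing, and earns zero payoff.

Hana's payoff: £0.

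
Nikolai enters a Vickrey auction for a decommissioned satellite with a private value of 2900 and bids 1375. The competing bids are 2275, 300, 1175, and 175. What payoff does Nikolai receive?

0

Highest competing bid: 2275.
Nikolai's bid 1375 is not the highest, so Nikolai loses, pays nothing, and earns zero payoff.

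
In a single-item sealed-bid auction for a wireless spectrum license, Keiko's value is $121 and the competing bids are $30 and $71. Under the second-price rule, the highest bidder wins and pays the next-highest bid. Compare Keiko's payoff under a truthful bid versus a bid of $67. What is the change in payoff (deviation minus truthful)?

Change in payoff: -$50.

The highest competing bid is $71.
Bidding truthfully at $121: Keiko has the top bid, wins, and pays the second-highest bid $71. Payoff = $121 − $71 = $50.
Bidding $67: the top bid is $71 (a rival), so Keiko loses. Payoff = $0.
Change = $0 − $50 = -$50.
Deviating from a truthful bid can only lose payoff in a second-price auction — never gain.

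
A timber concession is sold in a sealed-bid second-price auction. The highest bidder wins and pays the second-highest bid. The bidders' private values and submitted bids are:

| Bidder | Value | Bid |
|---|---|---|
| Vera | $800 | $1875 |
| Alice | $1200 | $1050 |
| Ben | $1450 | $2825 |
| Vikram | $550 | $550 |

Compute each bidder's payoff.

Sorted high to low: Ben $2825, then Vera $1875, then Alice $1050, then Vikram $550.
Ben has the top bid and wins; the price is the second-highest bid, $1875.
Ben's payoff = $1450 − $1875 = -$425. All other bidders lose, so their payoff is 0.

Vera $0, Alice $0, Ben -$425, Vikram $0.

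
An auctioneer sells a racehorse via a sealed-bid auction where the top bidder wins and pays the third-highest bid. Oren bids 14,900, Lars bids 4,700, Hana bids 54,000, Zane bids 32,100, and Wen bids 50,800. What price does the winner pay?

Sorted high to low: Hana 54,000, then Wen 50,800, then Zane 32,100, then Oren 14,900, then Lars 4,700.
Hana is the highest bidder, so Hana wins.
Under the third-price rule, the price is the third-highest bid: 32,100.

Price paid: 32,100.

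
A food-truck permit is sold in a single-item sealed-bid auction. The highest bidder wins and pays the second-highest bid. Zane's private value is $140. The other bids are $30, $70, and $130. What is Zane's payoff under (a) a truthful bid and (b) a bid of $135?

The highest competing bid is $130.
Bidding truthfully at $140: Zane has the top bid, wins, and pays the second-highest bid $130. Payoff = $140 − $130 = $10.
Bidding $135: Zane has the top bid, wins, and pays the second-highest bid $130. Payoff = $140 − $130 = $10.

Truthful: $10; alternative: $10.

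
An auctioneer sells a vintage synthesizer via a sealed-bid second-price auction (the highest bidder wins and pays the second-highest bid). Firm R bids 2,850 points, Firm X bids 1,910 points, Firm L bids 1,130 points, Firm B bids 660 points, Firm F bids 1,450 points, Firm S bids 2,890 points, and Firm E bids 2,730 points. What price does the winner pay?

2,850 points

Ranking the bids: Firm S 2,890 points > Firm R 2,850 points > Firm E 2,730 points > Firm X 1,910 points > Firm F 1,450 points > Firm L 1,130 points > Firm B 660 points.
Firm S is the highest bidder, so Firm S wins.
Under the second-price rule, the price is the second-highest bid: 2,850 points.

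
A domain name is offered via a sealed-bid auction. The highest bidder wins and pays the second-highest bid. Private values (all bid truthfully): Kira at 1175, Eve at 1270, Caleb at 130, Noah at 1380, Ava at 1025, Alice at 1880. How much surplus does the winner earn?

500

Bids in descending order: Alice 1880; Noah 1380; Eve 1270; Kira 1175; Ava 1025; Caleb 130.
Alice wins with the top bid and pays the second-highest, 1380.
Surplus = 1880 − 1380 = 500.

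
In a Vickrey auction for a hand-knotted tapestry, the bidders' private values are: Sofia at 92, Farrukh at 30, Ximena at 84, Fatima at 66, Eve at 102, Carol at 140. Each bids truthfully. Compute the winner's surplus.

Surplus = 38.

Sorted high to low: Carol 140 > Eve 102 > Sofia 92 > Ximena 84 > Fatima 66 > Farrukh 30.
Carol wins with the top bid and pays the second-highest, 102.
Surplus = 140 − 102 = 38.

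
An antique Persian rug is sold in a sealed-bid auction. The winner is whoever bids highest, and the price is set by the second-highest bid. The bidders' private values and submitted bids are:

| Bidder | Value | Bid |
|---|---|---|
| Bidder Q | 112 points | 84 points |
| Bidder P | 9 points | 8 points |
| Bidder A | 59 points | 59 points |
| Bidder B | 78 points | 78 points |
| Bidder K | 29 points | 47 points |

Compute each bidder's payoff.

Payoffs: Bidder Q 34 points, Bidder P 0 points, Bidder A 0 points, Bidder B 0 points, Bidder K 0 points.

Sorted high to low: Bidder Q 84 points > Bidder B 78 points > Bidder A 59 points > Bidder K 47 points > Bidder P 8 points.
Bidder Q has the top bid and wins; the price is the second-highest bid, 78 points.
Bidder Q's payoff = 112 points − 78 points = 34 points. All other bidders lose, so their payoff is 0.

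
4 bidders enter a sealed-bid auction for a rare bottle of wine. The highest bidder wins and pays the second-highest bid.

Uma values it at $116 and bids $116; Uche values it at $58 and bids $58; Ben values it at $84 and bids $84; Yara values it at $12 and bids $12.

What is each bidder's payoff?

Ranking the bids: Uma $116; Ben $84; Uche $58; Yara $12.
Uma has the top bid and wins; the price is the second-highest bid, $84.
Uma's payoff = $116 − $84 = $32. All other bidders lose, so their payoff is 0.

Uma $32, Uche $0, Ben $0, Yara $0.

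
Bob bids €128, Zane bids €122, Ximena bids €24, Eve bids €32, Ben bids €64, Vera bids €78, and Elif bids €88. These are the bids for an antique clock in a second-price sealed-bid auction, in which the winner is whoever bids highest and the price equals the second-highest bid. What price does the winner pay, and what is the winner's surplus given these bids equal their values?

Price €122; surplus €6.

Ordered from highest: Bob €128, then Zane €122, then Elif €88, then Vera €78, then Ben €64, then Eve €32, then Ximena €24.
Bob is the highest bidder, so Bob wins.
Under the second-price rule, the price is the second-highest bid: €122.
Surplus = €128 − €122 = €6.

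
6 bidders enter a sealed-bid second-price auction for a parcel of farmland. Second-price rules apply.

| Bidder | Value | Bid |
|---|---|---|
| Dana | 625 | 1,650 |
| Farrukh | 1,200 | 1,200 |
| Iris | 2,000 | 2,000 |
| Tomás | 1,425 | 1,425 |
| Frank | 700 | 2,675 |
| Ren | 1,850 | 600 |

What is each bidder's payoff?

Bids in descending order: Frank 2,675, then Iris 2,000, then Dana 1,650, then Tomás 1,425, then Farrukh 1,200, then Ren 600.
Frank has the top bid and wins; the price is the second-highest bid, 2,000.
Frank's payoff = 700 − 2,000 = -1,300. All other bidders lose, so their payoff is 0.

Dana 0, Farrukh 0, Iris 0, Tomás 0, Frank -1,300, Ren 0.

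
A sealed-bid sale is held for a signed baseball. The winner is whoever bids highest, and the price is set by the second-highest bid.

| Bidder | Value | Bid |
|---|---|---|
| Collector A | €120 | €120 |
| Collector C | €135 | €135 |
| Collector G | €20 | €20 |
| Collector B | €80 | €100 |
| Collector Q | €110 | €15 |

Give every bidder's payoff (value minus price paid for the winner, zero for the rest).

Ordered from highest: Collector C €135; Collector A €120; Collector B €100; Collector G €20; Collector Q €15.
Collector C has the top bid and wins; the price is the second-highest bid, €120.
Collector C's payoff = €135 − €120 = €15. All other bidders lose, so their payoff is 0.

Payoffs: Collector A €0, Collector C €15, Collector G €0, Collector B €0, Collector Q €0.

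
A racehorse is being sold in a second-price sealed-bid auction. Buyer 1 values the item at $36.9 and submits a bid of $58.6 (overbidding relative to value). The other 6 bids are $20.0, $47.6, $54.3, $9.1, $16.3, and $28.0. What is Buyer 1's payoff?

The bidder's payoff: -$17.4.

Highest competing bid: $54.3.
Buyer 1's bid $58.6 is the highest overall, so Buyer 1 wins and pays the second-highest bid, $54.3.
Payoff = value − price = $36.9 − $54.3 = -$17.4.
Overbidding won the item at a price above value — truthful bidding would have avoided this loss.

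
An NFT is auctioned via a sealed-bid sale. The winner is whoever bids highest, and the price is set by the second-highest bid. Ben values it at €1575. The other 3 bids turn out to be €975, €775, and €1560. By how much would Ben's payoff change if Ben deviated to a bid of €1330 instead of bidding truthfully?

Payoff change: -€15.

The highest competing bid is €1560.
Bidding truthfully at €1575: Ben has the top bid, wins, and pays the second-highest bid €1560. Payoff = €1575 − €1560 = €15.
Bidding €1330: the top bid is €1560 (a rival), so Ben loses. Payoff = €0.
Change = €0 − €15 = -€15.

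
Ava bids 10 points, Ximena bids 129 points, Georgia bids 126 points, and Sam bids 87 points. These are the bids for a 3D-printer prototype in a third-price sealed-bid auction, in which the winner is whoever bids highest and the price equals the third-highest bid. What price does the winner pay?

87 points

Ranking the bids: Ximena 129 points; Georgia 126 points; Sam 87 points; Ava 10 points.
Ximena is the highest bidder, so Ximena wins.
Under the third-price rule, the price is the third-highest bid: 87 points.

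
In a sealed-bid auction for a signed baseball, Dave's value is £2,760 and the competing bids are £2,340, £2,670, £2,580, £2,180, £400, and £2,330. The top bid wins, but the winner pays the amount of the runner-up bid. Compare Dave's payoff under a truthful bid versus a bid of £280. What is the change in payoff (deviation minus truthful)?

Payoff change: -£90.

The highest competing bid is £2,670.
Bidding truthfully at £2,760: Dave has the top bid, wins, and pays the second-highest bid £2,670. Payoff = £2,760 − £2,670 = £90.
Bidding £280: the top bid is £2,670 (a rival), so Dave loses. Payoff = £0.
Change = £0 − £90 = -£90.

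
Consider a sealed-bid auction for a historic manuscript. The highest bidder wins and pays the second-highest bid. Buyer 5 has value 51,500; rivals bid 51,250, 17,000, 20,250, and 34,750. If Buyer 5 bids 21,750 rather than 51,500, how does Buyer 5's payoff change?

Change in payoff: -250.

The highest competing bid is 51,250.
Bidding truthfully at 51,500: Buyer 5 has the top bid, wins, and pays the second-highest bid 51,250. Payoff = 51,500 − 51,250 = 250.
Bidding 21,750: the top bid is 51,250 (a rival), so Buyer 5 loses. Payoff = 0.
Change = 0 − 250 = -250.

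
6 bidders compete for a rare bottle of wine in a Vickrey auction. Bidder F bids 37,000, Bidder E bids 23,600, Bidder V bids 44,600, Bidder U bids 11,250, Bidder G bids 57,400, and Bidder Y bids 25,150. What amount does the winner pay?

Ordered from highest: Bidder G 57,400 > Bidder V 44,600 > Bidder F 37,000 > Bidder Y 25,150 > Bidder E 23,600 > Bidder U 11,250.
Bidder G has the highest bid, so Bidder G wins.
The second-highest bid is 44,600, so that is what Bidder G pays.

The winner pays 44,600.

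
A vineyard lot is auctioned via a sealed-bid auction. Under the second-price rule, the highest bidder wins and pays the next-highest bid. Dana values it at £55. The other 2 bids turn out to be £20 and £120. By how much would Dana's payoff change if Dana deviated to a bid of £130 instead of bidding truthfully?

Payoff change: -£65.

The highest competing bid is £120.
Bidding truthfully at £55: the top bid is £120 (a rival), so Dana loses. Payoff = £0.
Bidding £130: Dana has the top bid, wins, and pays the second-highest bid £120. Payoff = £55 − £120 = -£65.
Change = -£65 − £0 = -£65.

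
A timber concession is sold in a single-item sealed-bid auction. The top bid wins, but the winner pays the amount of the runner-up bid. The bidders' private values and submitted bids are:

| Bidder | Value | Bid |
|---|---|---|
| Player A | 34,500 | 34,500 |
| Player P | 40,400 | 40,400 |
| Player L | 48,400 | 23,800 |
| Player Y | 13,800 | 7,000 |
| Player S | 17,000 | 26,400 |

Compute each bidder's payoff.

Payoffs: Player A 0, Player P 5,900, Player L 0, Player Y 0, Player S 0.

Ordered from highest: Player P 40,400, then Player A 34,500, then Player S 26,400, then Player L 23,800, then Player Y 7,000.
Player P has the top bid and wins; the price is the second-highest bid, 34,500.
Player P's payoff = 40,400 − 34,500 = 5,900. All other bidders lose, so their payoff is 0.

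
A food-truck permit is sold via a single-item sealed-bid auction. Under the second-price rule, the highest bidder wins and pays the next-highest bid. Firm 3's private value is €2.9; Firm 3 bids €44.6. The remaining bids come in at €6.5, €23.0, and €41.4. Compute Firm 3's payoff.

-€38.5

Highest competing bid: €41.4.
Firm 3's bid €44.6 is the highest overall, so Firm 3 wins and pays the second-highest bid, €41.4.
Payoff = value − price = €2.9 − €41.4 = -€38.5.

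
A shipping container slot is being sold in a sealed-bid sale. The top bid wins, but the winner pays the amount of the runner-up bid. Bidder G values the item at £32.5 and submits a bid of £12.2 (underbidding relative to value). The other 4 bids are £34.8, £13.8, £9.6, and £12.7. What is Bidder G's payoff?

Highest competing bid: £34.8.
Bidder G's bid £12.2 is not the highest, so Bidder G loses, pays nothing, and earns zero payoff.

Bidder G's payoff: £0.0.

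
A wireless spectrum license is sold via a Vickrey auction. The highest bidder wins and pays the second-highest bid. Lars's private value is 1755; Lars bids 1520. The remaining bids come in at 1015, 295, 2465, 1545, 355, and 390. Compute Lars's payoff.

Lars's payoff: 0.

Highest competing bid: 2465.
Lars's bid 1520 is not the highest, so Lars loses, pays nothing, and earns zero payoff.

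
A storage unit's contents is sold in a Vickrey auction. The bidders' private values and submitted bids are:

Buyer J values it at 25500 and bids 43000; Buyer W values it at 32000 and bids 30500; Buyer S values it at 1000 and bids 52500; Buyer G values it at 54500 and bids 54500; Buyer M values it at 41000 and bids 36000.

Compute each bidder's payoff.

Sorted high to low: Buyer G 54500, then Buyer S 52500, then Buyer J 43000, then Buyer M 36000, then Buyer W 30500.
Buyer G has the top bid and wins; the price is the second-highest bid, 52500.
Buyer G's payoff = 54500 − 52500 = 2000. All other bidders lose, so their payoff is 0.

Payoffs: Buyer J 0, Buyer W 0, Buyer S 0, Buyer G 2000, Buyer M 0.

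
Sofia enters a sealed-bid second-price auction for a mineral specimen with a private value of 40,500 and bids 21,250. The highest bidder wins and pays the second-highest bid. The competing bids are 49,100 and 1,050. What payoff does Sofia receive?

Highest competing bid: 49,100.
Sofia's bid 21,250 is not the highest, so Sofia loses, pays nothing, and earns zero payoff.

0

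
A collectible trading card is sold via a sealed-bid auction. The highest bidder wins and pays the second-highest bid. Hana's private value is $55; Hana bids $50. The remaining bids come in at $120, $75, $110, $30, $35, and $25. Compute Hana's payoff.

$0

Highest competing bid: $120.
Hana's bid $50 is not the highest, so Hana loses, pays nothing, and earns zero payoff.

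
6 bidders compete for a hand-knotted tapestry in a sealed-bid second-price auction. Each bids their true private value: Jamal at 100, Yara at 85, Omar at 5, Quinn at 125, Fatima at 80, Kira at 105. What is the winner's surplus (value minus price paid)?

Winner's surplus: 20.

Ranking the bids: Quinn 125; Kira 105; Jamal 100; Yara 85; Fatima 80; Omar 5.
Quinn wins with the top bid and pays the second-highest, 105.
Surplus = 125 − 105 = 20.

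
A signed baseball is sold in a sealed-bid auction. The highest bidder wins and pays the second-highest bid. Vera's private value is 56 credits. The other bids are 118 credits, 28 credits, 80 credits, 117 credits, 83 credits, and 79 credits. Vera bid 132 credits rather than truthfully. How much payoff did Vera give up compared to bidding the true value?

The highest competing bid is 118 credits.
Bidding truthfully at 56 credits: the top bid is 118 credits (a rival), so Vera loses. Payoff = 0 credits.
Bidding 132 credits: Vera has the top bid, wins, and pays the second-highest bid 118 credits. Payoff = 56 credits − 118 credits = -62 credits.
Regret = truthful payoff − actual payoff = 0 credits − -62 credits = 62 credits.

62 credits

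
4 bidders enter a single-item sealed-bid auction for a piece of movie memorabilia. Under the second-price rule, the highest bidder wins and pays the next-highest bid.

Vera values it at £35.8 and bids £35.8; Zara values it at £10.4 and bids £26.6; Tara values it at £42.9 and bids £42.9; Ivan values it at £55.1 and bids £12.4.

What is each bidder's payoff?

Ranking the bids: Tara £42.9, then Vera £35.8, then Zara £26.6, then Ivan £12.4.
Tara has the top bid and wins; the price is the second-highest bid, £35.8.
Tara's payoff = £42.9 − £35.8 = £7.1. All other bidders lose, so their payoff is 0.

Payoffs: Vera £0.0, Zara £0.0, Tara £7.1, Ivan £0.0.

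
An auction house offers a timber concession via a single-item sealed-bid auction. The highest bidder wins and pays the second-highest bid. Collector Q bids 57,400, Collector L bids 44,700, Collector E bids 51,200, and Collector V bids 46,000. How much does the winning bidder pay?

Ordered from highest: Collector Q 57,400 > Collector E 51,200 > Collector V 46,000 > Collector L 44,700.
Collector Q has the highest bid, so Collector Q wins.
The second-highest bid is 51,200, so that is what Collector Q pays.

51,200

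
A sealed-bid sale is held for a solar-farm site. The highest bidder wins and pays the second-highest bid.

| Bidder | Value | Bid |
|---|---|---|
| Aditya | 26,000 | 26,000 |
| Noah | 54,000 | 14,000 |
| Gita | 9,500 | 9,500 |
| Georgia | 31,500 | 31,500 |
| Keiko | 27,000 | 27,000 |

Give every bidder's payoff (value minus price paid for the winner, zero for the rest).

Aditya 0, Noah 0, Gita 0, Georgia 4,500, Keiko 0.

Ranking the bids: Georgia 31,500, then Keiko 27,000, then Aditya 26,000, then Noah 14,000, then Gita 9,500.
Georgia has the top bid and wins; the price is the second-highest bid, 27,000.
Georgia's payoff = 31,500 − 27,000 = 4,500. All other bidders lose, so their payoff is 0.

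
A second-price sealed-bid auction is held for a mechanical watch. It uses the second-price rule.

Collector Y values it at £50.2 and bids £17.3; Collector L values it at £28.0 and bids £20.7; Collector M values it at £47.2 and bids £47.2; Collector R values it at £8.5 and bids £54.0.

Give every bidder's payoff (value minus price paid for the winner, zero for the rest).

Payoffs: Collector Y £0.0, Collector L £0.0, Collector M £0.0, Collector R -£38.7.

Ordered from highest: Collector R £54.0; Collector M £47.2; Collector L £20.7; Collector Y £17.3.
Collector R has the top bid and wins; the price is the second-highest bid, £47.2.
Collector R's payoff = £8.5 − £47.2 = -£38.7. All other bidders lose, so their payoff is 0.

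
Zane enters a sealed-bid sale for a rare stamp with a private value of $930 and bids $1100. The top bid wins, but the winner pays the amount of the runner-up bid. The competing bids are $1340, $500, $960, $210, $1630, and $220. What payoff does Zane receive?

Highest competing bid: $1630.
Zane's bid $1100 is not the highest, so Zane loses, pays nothing, and earns zero payoff.

Payoff = $0.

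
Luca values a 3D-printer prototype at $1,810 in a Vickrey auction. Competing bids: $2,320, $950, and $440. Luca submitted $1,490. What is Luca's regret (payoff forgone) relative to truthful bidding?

The highest competing bid is $2,320.
Bidding truthfully at $1,810: the top bid is $2,320 (a rival), so Luca loses. Payoff = $0.
Bidding $1,490: the top bid is $2,320 (a rival), so Luca loses. Payoff = $0.
Regret = truthful payoff − actual payoff = $0 − $0 = $0.
The bid only affects whether you win, not the price — here both bids land on the same side of the top rival bid, so the deviation is payoff-neutral.

Payoff forgone: $0.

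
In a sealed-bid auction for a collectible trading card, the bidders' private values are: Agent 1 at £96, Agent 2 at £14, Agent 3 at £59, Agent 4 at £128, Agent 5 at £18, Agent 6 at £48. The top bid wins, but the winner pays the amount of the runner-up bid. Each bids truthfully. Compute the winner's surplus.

Winner's surplus: £32.

Ordered from highest: Agent 4 £128 > Agent 1 £96 > Agent 3 £59 > Agent 6 £48 > Agent 5 £18 > Agent 2 £14.
Agent 4 wins with the top bid and pays the second-highest, £96.
Surplus = £128 − £96 = £32.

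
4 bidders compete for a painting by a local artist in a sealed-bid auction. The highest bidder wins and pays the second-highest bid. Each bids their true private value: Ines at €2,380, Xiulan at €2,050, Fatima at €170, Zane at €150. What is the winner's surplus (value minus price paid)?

€330

Sorted high to low: Ines €2,380 > Xiulan €2,050 > Fatima €170 > Zane €150.
Ines wins with the top bid and pays the second-highest, €2,050.
Surplus = €2,380 − €2,050 = €330.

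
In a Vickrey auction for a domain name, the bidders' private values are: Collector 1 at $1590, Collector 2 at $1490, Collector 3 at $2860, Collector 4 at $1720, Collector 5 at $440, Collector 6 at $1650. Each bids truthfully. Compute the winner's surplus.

Winner's surplus: $1140.

Bids in descending order: Collector 3 $2860; Collector 4 $1720; Collector 6 $1650; Collector 1 $1590; Collector 2 $1490; Collector 5 $440.
Collector 3 wins with the top bid and pays the second-highest, $1720.
Surplus = $2860 − $1720 = $1140.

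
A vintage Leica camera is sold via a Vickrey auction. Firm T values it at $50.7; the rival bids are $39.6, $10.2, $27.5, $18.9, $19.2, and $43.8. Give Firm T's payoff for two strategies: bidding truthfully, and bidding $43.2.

The highest competing bid is $43.8.
Bidding truthfully at $50.7: Firm T has the top bid, wins, and pays the second-highest bid $43.8. Payoff = $50.7 − $43.8 = $6.9.
Bidding $43.2: the top bid is $43.8 (a rival), so Firm T loses. Payoff = $0.0.

Truthful: $6.9; alternative: $0.0.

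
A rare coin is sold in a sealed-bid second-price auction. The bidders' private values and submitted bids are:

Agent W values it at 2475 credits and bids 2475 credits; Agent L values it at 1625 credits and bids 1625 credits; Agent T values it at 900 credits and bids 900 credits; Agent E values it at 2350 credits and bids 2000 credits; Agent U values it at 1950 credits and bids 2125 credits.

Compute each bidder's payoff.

Ranking the bids: Agent W 2475 credits, then Agent U 2125 credits, then Agent E 2000 credits, then Agent L 1625 credits, then Agent T 900 credits.
Agent W has the top bid and wins; the price is the second-highest bid, 2125 credits.
Agent W's payoff = 2475 credits − 2125 credits = 350 credits. All other bidders lose, so their payoff is 0.

Agent W 350 credits, Agent L 0 credits, Agent T 0 credits, Agent E 0 credits, Agent U 0 credits.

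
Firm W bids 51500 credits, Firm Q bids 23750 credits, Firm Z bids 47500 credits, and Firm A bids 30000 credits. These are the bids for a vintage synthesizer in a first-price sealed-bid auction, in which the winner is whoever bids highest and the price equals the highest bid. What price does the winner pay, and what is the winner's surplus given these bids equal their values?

Ranking the bids: Firm W 51500 credits, then Firm Z 47500 credits, then Firm A 30000 credits, then Firm Q 23750 credits.
Firm W is the highest bidder, so Firm W wins.
Under the first-price rule, the price is the highest bid: 51500 credits.
Surplus = 51500 credits − 51500 credits = 0 credits.

The winner pays 51500 credits for a surplus of 0 credits.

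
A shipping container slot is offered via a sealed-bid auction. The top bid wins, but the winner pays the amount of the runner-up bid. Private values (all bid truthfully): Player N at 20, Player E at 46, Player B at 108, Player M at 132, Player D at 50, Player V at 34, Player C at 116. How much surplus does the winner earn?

16

Ranking the bids: Player M 132 > Player C 116 > Player B 108 > Player D 50 > Player E 46 > Player V 34 > Player N 20.
Player M wins with the top bid and pays the second-highest, 116.
Surplus = 132 − 116 = 16.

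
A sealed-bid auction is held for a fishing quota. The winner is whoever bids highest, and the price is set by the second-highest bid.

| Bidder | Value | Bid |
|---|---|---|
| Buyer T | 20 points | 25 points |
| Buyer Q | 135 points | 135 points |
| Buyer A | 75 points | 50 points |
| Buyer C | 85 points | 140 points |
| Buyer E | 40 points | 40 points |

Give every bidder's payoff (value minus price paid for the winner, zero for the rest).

Sorted high to low: Buyer C 140 points, then Buyer Q 135 points, then Buyer A 50 points, then Buyer E 40 points, then Buyer T 25 points.
Buyer C has the top bid and wins; the price is the second-highest bid, 135 points.
Buyer C's payoff = 85 points − 135 points = -50 points. All other bidders lose, so their payoff is 0.

Buyer T 0 points, Buyer Q 0 points, Buyer A 0 points, Buyer C -50 points, Buyer E 0 points.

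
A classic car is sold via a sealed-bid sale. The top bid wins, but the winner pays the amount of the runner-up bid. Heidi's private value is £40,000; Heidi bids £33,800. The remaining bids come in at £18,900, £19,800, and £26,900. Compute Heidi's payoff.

Highest competing bid: £26,900.
Heidi's bid £33,800 is the highest overall, so Heidi wins and pays the second-highest bid, £26,900.
Payoff = value − price = £40,000 − £26,900 = £13,100.

Payoff = £13,100.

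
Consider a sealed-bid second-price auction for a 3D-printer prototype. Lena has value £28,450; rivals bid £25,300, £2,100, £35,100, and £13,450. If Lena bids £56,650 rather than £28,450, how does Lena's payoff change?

Change in payoff: -£6,650.

The highest competing bid is £35,100.
Bidding truthfully at £28,450: the top bid is £35,100 (a rival), so Lena loses. Payoff = £0.
Bidding £56,650: Lena has the top bid, wins, and pays the second-highest bid £35,100. Payoff = £28,450 − £35,100 = -£6,650.
Change = -£6,650 − £0 = -£6,650.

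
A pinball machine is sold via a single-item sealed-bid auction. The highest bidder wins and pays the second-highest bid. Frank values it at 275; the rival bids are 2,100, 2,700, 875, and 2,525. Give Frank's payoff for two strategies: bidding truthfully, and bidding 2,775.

(a) 0  (b) -2,425

The highest competing bid is 2,700.
Bidding truthfully at 275: the top bid is 2,700 (a rival), so Frank loses. Payoff = 0.
Bidding 2,775: Frank has the top bid, wins, and pays the second-highest bid 2,700. Payoff = 275 − 2,700 = -2,425.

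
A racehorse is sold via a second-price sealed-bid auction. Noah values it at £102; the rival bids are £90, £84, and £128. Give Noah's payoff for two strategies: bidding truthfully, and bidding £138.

Truthful: £0; alternative: -£26.

The highest competing bid is £128.
Bidding truthfully at £102: the top bid is £128 (a rival), so Noah loses. Payoff = £0.
Bidding £138: Noah has the top bid, wins, and pays the second-highest bid £128. Payoff = £102 − £128 = -£26.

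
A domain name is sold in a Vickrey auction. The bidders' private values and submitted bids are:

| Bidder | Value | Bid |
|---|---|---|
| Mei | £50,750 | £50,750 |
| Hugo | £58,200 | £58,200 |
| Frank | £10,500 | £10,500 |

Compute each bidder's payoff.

Payoffs: Mei £0, Hugo £7,450, Frank £0.

Ordered from highest: Hugo £58,200, then Mei £50,750, then Frank £10,500.
Hugo has the top bid and wins; the price is the second-highest bid, £50,750.
Hugo's payoff = £58,200 − £50,750 = £7,450. All other bidders lose, so their payoff is 0.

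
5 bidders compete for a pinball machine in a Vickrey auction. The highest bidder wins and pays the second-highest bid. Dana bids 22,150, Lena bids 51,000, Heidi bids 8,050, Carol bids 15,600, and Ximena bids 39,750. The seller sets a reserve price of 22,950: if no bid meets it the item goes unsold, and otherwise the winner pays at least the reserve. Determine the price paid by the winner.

Sorted high to low: Lena 51,000; Ximena 39,750; Dana 22,150; Carol 15,600; Heidi 8,050.
Lena has the highest bid, so Lena wins.
The second-highest bid is 39,750, which exceeds the reserve, so that sets the price.

The winner pays 39,750.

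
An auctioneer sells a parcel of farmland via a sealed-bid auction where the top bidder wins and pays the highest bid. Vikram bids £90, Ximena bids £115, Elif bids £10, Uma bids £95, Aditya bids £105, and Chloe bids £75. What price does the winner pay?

£115

Sorted high to low: Ximena £115; Aditya £105; Uma £95; Vikram £90; Chloe £75; Elif £10.
Ximena is the highest bidder, so Ximena wins.
Under the first-price rule, the price is the highest bid: £115.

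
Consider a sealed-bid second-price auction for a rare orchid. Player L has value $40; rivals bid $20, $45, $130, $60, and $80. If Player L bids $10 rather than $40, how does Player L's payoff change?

Change in payoff: $0.

The highest competing bid is $130.
Bidding truthfully at $40: the top bid is $130 (a rival), so Player L loses. Payoff = $0.
Bidding $10: the top bid is $130 (a rival), so Player L loses. Payoff = $0.
Change = $0 − $0 = $0.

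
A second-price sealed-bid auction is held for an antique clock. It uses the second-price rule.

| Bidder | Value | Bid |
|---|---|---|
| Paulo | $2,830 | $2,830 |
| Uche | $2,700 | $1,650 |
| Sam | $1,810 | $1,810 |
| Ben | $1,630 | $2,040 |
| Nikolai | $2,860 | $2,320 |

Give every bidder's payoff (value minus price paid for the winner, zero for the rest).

Ordered from highest: Paulo $2,830 > Nikolai $2,320 > Ben $2,040 > Sam $1,810 > Uche $1,650.
Paulo has the top bid and wins; the price is the second-highest bid, $2,320.
Paulo's payoff = $2,830 − $2,320 = $510. All other bidders lose, so their payoff is 0.

Paulo $510, Uche $0, Sam $0, Ben $0, Nikolai $0.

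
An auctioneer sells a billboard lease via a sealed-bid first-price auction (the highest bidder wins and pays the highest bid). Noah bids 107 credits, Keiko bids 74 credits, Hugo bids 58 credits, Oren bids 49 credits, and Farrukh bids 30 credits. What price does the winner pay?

107 credits

Sorted high to low: Noah 107 credits > Keiko 74 credits > Hugo 58 credits > Oren 49 credits > Farrukh 30 credits.
Noah is the highest bidder, so Noah wins.
Under the first-price rule, the price is the highest bid: 107 credits.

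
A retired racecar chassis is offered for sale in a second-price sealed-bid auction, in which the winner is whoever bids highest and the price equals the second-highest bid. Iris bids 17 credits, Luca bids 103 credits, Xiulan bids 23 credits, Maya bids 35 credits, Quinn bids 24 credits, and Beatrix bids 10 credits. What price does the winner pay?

Sorted high to low: Luca 103 credits > Maya 35 credits > Quinn 24 credits > Xiulan 23 credits > Iris 17 credits > Beatrix 10 credits.
Luca is the highest bidder, so Luca wins.
Under the second-price rule, the price is the second-highest bid: 35 credits.

The winner pays 35 credits.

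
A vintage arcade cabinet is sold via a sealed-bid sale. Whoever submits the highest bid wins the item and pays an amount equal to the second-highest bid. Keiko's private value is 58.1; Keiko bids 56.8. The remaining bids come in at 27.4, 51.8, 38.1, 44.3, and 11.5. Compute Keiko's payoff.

Highest competing bid: 51.8.
Keiko's bid 56.8 is the highest overall, so Keiko wins and pays the second-highest bid, 51.8.
Payoff = value − price = 58.1 − 51.8 = 6.3.

Payoff = 6.3.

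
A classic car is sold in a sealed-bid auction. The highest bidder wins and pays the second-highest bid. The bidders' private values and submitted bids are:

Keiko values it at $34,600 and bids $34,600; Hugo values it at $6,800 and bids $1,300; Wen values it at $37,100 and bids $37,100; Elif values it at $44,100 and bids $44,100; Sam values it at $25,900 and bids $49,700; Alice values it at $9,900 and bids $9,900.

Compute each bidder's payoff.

Sorted high to low: Sam $49,700 > Elif $44,100 > Wen $37,100 > Keiko $34,600 > Alice $9,900 > Hugo $1,300.
Sam has the top bid and wins; the price is the second-highest bid, $44,100.
Sam's payoff = $25,900 − $44,100 = -$18,200. All other bidders lose, so their payoff is 0.

Payoffs: Keiko $0, Hugo $0, Wen $0, Elif $0, Sam -$18,200, Alice $0.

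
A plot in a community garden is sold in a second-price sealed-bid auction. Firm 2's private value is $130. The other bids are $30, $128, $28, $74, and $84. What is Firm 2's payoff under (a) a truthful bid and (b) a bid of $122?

Truthful: $2; alternative: $0.

The highest competing bid is $128.
Bidding truthfully at $130: Firm 2 has the top bid, wins, and pays the second-highest bid $128. Payoff = $130 − $128 = $2.
Bidding $122: the top bid is $128 (a rival), so Firm 2 loses. Payoff = $0.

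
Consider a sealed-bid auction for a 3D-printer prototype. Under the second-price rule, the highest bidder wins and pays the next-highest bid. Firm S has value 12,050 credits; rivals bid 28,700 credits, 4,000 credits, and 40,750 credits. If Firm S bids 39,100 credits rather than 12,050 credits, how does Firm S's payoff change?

The highest competing bid is 40,750 credits.
Bidding truthfully at 12,050 credits: the top bid is 40,750 credits (a rival), so Firm S loses. Payoff = 0 credits.
Bidding 39,100 credits: the top bid is 40,750 credits (a rival), so Firm S loses. Payoff = 0 credits.
Change = 0 credits − 0 credits = 0 credits.
The bid only affects whether you win, not the price — here both bids land on the same side of the top rival bid, so the deviation is payoff-neutral.

Change in payoff: 0 credits.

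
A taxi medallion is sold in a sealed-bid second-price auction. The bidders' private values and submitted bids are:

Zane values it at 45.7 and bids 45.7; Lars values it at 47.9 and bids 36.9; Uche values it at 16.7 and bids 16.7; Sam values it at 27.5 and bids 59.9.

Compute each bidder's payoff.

Ordered from highest: Sam 59.9, then Zane 45.7, then Lars 36.9, then Uche 16.7.
Sam has the top bid and wins; the price is the second-highest bid, 45.7.
Sam's payoff = 27.5 − 45.7 = -18.2. All other bidders lose, so their payoff is 0.

Payoffs: Zane 0.0, Lars 0.0, Uche 0.0, Sam -18.2.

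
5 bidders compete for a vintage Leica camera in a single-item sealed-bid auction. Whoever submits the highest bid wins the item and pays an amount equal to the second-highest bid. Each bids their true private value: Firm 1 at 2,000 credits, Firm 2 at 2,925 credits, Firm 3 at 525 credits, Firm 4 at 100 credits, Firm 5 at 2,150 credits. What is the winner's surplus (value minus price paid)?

Ordered from highest: Firm 2 2,925 credits > Firm 5 2,150 credits > Firm 1 2,000 credits > Firm 3 525 credits > Firm 4 100 credits.
Firm 2 wins with the top bid and pays the second-highest, 2,150 credits.
Surplus = 2,925 credits − 2,150 credits = 775 credits.

775 credits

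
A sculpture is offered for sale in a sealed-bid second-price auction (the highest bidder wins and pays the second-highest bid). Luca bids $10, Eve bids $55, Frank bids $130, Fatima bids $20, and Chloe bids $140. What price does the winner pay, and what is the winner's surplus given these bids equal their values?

Ranking the bids: Chloe $140; Frank $130; Eve $55; Fatima $20; Luca $10.
Chloe is the highest bidder, so Chloe wins.
Under the second-price rule, the price is the second-highest bid: $130.
Surplus = $140 − $130 = $10.

Price $130; surplus $10.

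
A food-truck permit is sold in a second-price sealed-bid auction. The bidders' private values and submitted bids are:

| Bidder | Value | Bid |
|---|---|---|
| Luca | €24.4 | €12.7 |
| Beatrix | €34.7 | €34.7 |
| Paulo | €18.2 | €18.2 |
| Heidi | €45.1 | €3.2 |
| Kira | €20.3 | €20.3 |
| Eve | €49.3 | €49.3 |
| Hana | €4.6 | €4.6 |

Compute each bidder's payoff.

Payoffs: Luca €0.0, Beatrix €0.0, Paulo €0.0, Heidi €0.0, Kira €0.0, Eve €14.6, Hana €0.0.

Ordered from highest: Eve €49.3, then Beatrix €34.7, then Kira €20.3, then Paulo €18.2, then Luca €12.7, then Hana €4.6, then Heidi €3.2.
Eve has the top bid and wins; the price is the second-highest bid, €34.7.
Eve's payoff = €49.3 − €34.7 = €14.6. All other bidders lose, so their payoff is 0.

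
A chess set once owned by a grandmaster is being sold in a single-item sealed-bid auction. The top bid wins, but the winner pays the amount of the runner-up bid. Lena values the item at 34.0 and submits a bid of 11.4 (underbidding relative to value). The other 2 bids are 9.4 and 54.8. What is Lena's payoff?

Highest competing bid: 54.8.
Lena's bid 11.4 is not the highest, so Lena loses, pays nothing, and earns zero payoff.

Payoff = 0.0.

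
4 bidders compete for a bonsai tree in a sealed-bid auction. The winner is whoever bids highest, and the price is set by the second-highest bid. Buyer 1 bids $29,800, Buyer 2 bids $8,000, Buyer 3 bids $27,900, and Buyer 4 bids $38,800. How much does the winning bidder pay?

Ordered from highest: Buyer 4 $38,800, then Buyer 1 $29,800, then Buyer 3 $27,900, then Buyer 2 $8,000.
Buyer 4 has the highest bid, so Buyer 4 wins.
The second-highest bid is $29,800, so that is what Buyer 4 pays.

$29,800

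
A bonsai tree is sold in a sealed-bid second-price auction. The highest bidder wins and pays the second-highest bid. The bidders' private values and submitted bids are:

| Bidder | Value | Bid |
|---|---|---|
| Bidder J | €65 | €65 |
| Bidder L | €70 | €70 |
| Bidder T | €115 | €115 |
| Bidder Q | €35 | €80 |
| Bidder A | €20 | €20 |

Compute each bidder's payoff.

Bidder J €0, Bidder L €0, Bidder T €35, Bidder Q €0, Bidder A €0.

Ordered from highest: Bidder T €115 > Bidder Q €80 > Bidder L €70 > Bidder J €65 > Bidder A €20.
Bidder T has the top bid and wins; the price is the second-highest bid, €80.
Bidder T's payoff = €115 − €80 = €35. All other bidders lose, so their payoff is 0.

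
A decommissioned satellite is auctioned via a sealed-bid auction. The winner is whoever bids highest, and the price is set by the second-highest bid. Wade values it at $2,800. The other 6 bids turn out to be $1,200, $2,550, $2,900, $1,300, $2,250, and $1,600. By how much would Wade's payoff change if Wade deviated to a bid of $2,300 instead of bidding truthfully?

Change in payoff: $0.

The highest competing bid is $2,900.
Bidding truthfully at $2,800: the top bid is $2,900 (a rival), so Wade loses. Payoff = $0.
Bidding $2,300: the top bid is $2,900 (a rival), so Wade loses. Payoff = $0.
Change = $0 − $0 = $0.
The bid only affects whether you win, not the price — here both bids land on the same side of the top rival bid, so the deviation is payoff-neutral.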